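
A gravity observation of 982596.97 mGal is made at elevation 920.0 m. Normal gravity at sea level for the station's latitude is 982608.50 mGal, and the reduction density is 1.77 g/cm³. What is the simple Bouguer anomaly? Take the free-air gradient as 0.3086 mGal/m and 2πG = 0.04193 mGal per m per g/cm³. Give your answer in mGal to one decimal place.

Free-air correction = 0.3086 × 920.0 = 283.91 mGal
Free-air anomaly = 982596.97 − 982608.50 + (283.91) = 272.38 mGal
Bouguer slab correction = 0.04193 × 1.77 × 920.0 = 68.28 mGal
Simple Bouguer anomaly = 272.38 − (68.28) = 204.10 mGal

204.1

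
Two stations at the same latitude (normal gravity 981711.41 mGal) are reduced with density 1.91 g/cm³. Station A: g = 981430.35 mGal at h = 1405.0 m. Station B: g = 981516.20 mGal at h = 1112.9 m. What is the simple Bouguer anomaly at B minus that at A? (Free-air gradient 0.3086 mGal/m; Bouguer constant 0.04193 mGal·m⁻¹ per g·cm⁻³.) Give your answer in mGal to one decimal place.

Δg_SB(A) = 981430.35 − 981711.41 + 0.3086×1405.0 − 0.04193×1.91×1405.0 = 40.00 mGal
Δg_SB(B) = 981516.20 − 981711.41 + 0.3086×1112.9 − 0.04193×1.91×1112.9 = 59.10 mGal
Difference = 59.10 − (40.00) = 19.10 mGal

19.1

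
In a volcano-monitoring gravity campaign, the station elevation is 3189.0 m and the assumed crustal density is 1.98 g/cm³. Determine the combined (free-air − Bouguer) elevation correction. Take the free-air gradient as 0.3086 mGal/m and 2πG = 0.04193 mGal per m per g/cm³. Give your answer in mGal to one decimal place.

Combined gradient = 0.3086 − 0.04193 × 1.98 = 0.2255786 mGal/m
Combined elevation correction = 0.2255786 × 3189.0 = 719.4 mGal

719.4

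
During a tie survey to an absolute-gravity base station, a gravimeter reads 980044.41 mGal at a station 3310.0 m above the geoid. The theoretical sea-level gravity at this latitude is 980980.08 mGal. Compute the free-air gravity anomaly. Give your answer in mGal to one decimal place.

Free-air correction = 0.3086 × 3310.0 = 1021.47 mGal
Free-air anomaly = 980044.41 − 980980.08 + (1021.47) = 85.80 mGal

85.8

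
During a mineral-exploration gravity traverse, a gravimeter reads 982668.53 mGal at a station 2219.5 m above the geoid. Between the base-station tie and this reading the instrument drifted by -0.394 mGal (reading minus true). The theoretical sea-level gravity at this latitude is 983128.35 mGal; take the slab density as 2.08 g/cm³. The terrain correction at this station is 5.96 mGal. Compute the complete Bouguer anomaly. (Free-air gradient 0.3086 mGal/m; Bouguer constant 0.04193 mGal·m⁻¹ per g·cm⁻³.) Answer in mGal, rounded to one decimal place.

Drift-corrected reading = 982668.53 − (-0.394) = 982668.924 mGal
Free-air correction = 0.3086 × 2219.5 = 684.94 mGal
Free-air anomaly = 982668.924 − 983128.35 + (684.94) = 225.514 mGal
Bouguer slab correction = 0.04193 × 2.08 × 2219.5 = 193.57 mGal
Simple Bouguer anomaly = 225.514 − (193.57) = 31.944 mGal
Complete Bouguer anomaly = 31.944 + 5.96 = 37.904 mGal

37.9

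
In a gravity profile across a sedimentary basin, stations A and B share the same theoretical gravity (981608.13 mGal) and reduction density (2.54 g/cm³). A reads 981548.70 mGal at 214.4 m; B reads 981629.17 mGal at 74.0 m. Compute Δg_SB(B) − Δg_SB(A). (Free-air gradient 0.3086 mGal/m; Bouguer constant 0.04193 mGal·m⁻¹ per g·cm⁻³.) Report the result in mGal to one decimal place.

Δg_SB(A) = 981548.70 − 981608.13 + 0.3086×214.4 − 0.04193×2.54×214.4 = -16.10 mGal
Δg_SB(B) = 981629.17 − 981608.13 + 0.3086×74.0 − 0.04193×2.54×74.0 = 36.00 mGal
Difference = 36.00 − (-16.10) = 52.10 mGal

52.1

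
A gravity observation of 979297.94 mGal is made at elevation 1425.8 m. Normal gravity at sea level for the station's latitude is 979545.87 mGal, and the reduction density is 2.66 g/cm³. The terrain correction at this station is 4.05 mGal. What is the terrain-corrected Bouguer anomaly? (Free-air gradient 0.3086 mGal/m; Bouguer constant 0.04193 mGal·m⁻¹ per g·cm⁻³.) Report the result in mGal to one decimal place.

Free-air correction = 0.3086 × 1425.8 = 440.00 mGal
Free-air anomaly = 979297.94 − 979545.87 + (440.00) = 192.07 mGal
Bouguer slab correction = 0.04193 × 2.66 × 1425.8 = 159.02 mGal
Simple Bouguer anomaly = 192.07 − (159.02) = 33.05 mGal
Complete Bouguer anomaly = 33.05 + 4.05 = 37.10 mGal

37.1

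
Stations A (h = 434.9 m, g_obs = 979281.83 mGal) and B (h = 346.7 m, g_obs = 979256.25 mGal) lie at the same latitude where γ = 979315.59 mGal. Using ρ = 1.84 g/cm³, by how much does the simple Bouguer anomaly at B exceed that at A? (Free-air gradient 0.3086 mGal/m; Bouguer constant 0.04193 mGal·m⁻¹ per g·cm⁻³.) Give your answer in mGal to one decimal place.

Δg_SB(A) = 979281.83 − 979315.59 + 0.3086×434.9 − 0.04193×1.84×434.9 = 66.90 mGal
Δg_SB(B) = 979256.25 − 979315.59 + 0.3086×346.7 − 0.04193×1.84×346.7 = 20.90 mGal
Difference = 20.90 − (66.90) = -46.00 mGal

-46.0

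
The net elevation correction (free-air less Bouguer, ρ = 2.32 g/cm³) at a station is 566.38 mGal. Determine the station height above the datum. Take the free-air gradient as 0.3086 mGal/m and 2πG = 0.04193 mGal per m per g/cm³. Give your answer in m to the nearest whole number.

2680

Combined gradient = 0.3086 − 0.04193 × 2.32 = 0.2113224 mGal/m
h = 566.38 / 0.2113224 = 2680.17 m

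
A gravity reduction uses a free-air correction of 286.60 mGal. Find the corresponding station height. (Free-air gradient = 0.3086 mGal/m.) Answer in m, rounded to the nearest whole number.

929

h = 286.60 / 0.3086 = 928.71 m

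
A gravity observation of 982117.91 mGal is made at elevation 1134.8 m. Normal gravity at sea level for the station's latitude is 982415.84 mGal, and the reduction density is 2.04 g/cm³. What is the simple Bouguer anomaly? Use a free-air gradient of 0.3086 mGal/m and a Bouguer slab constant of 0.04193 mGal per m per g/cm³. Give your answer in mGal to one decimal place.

-44.8

Free-air correction = 0.3086 × 1134.8 = 350.20 mGal
Free-air anomaly = 982117.91 − 982415.84 + (350.20) = 52.27 mGal
Bouguer slab correction = 0.04193 × 2.04 × 1134.8 = 97.07 mGal
Simple Bouguer anomaly = 52.27 − (97.07) = -44.80 mGal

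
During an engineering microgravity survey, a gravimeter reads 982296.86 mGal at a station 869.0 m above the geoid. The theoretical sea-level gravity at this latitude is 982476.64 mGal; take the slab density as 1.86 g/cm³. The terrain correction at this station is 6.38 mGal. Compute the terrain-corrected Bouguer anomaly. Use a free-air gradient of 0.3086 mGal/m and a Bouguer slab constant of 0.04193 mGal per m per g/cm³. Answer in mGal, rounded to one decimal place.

Free-air correction = 0.3086 × 869.0 = 268.17 mGal
Free-air anomaly = 982296.86 − 982476.64 + (268.17) = 88.39 mGal
Bouguer slab correction = 0.04193 × 1.86 × 869.0 = 67.77 mGal
Simple Bouguer anomaly = 88.39 − (67.77) = 20.62 mGal
Complete Bouguer anomaly = 20.62 + 6.38 = 27.00 mGal

27.0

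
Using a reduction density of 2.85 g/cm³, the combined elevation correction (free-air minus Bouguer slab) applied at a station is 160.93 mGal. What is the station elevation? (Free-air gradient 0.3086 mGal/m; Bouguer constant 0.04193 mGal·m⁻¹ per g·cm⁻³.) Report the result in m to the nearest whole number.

Combined gradient = 0.3086 − 0.04193 × 2.85 = 0.1890995 mGal/m
h = 160.93 / 0.1890995 = 851.03 m

851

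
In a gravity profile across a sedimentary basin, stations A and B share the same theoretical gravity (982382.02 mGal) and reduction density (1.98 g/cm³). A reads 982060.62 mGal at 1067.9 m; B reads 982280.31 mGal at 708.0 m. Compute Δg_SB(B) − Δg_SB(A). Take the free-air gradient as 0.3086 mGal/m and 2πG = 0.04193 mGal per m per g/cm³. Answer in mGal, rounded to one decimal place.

138.5

Δg_SB(A) = 982060.62 − 982382.02 + 0.3086×1067.9 − 0.04193×1.98×1067.9 = -80.50 mGal
Δg_SB(B) = 982280.31 − 982382.02 + 0.3086×708.0 − 0.04193×1.98×708.0 = 58.00 mGal
Difference = 58.00 − (-80.50) = 138.50 mGal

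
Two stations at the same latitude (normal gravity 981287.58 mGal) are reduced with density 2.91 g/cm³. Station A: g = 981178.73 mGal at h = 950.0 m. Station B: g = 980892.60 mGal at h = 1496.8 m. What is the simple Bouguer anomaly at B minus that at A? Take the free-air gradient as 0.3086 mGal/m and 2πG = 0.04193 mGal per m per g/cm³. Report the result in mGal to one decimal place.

Δg_SB(A) = 981178.73 − 981287.58 + 0.3086×950.0 − 0.04193×2.91×950.0 = 68.40 mGal
Δg_SB(B) = 980892.60 − 981287.58 + 0.3086×1496.8 − 0.04193×2.91×1496.8 = -115.70 mGal
Difference = -115.70 − (68.40) = -184.10 mGal

-184.1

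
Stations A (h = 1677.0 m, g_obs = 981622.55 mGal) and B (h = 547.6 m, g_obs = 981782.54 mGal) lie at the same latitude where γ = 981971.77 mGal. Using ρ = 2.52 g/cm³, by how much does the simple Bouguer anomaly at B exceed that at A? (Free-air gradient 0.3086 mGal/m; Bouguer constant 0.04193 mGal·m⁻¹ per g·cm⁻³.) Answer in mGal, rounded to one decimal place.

-69.2

Δg_SB(A) = 981622.55 − 981971.77 + 0.3086×1677.0 − 0.04193×2.52×1677.0 = -8.90 mGal
Δg_SB(B) = 981782.54 − 981971.77 + 0.3086×547.6 − 0.04193×2.52×547.6 = -78.10 mGal
Difference = -78.10 − (-8.90) = -69.20 mGal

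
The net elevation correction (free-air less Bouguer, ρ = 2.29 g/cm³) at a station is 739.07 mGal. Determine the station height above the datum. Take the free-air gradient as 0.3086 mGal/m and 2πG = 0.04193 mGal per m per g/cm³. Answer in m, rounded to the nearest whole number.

Combined gradient = 0.3086 − 0.04193 × 2.29 = 0.2125803 mGal/m
h = 739.07 / 0.2125803 = 3476.66 m

3477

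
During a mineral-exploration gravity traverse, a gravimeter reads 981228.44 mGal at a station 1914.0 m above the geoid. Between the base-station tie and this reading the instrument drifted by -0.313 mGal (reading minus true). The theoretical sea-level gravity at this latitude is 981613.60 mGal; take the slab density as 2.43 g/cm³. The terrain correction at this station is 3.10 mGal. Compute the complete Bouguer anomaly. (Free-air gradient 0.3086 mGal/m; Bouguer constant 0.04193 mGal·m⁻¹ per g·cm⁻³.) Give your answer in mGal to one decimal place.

13.9

Drift-corrected reading = 981228.44 − (-0.313) = 981228.753 mGal
Free-air correction = 0.3086 × 1914.0 = 590.66 mGal
Free-air anomaly = 981228.753 − 981613.60 + (590.66) = 205.813 mGal
Bouguer slab correction = 0.04193 × 2.43 × 1914.0 = 195.02 mGal
Simple Bouguer anomaly = 205.813 − (195.02) = 10.793 mGal
Complete Bouguer anomaly = 10.793 + 3.10 = 13.893 mGal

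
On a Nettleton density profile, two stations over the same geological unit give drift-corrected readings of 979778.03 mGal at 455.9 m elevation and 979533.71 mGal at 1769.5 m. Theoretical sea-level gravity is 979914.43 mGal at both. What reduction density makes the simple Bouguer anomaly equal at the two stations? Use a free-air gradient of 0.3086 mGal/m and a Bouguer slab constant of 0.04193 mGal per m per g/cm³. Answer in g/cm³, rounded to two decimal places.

2.92

Δg_obs = 979533.71 − 979778.03 = -244.32 mGal over Δh = 1769.5 − 455.9 = 1313.6 m
Equal Bouguer anomalies ⇒ Δg_obs + (0.3086 − 0.04193ρ)·Δh = 0
0.3086 − 0.04193ρ = −Δg_obs/Δh = 0.18599
ρ = (0.3086 − 0.18599) / 0.04193 = 2.92 g/cm³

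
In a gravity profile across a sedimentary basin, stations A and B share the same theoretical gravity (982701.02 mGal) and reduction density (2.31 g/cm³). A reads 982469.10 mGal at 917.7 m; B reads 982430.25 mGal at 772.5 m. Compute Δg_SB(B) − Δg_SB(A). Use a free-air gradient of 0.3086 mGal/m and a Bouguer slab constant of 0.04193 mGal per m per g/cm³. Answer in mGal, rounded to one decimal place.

Δg_SB(A) = 982469.10 − 982701.02 + 0.3086×917.7 − 0.04193×2.31×917.7 = -37.60 mGal
Δg_SB(B) = 982430.25 − 982701.02 + 0.3086×772.5 − 0.04193×2.31×772.5 = -107.20 mGal
Difference = -107.20 − (-37.60) = -69.60 mGal

-69.6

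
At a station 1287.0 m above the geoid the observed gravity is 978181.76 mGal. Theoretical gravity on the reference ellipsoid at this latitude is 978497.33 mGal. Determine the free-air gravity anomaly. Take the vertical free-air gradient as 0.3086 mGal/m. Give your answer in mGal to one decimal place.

Free-air correction = 0.3086 × 1287.0 = 397.17 mGal
Free-air anomaly = 978181.76 − 978497.33 + (397.17) = 81.60 mGal

81.6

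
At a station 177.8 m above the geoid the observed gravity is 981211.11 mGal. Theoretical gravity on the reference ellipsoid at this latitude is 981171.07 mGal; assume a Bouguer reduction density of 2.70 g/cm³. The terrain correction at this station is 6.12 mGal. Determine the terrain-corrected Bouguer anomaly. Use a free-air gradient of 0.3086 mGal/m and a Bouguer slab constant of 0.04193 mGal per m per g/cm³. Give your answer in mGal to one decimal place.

80.9

Free-air correction = 0.3086 × 177.8 = 54.87 mGal
Free-air anomaly = 981211.11 − 981171.07 + (54.87) = 94.91 mGal
Bouguer slab correction = 0.04193 × 2.70 × 177.8 = 20.13 mGal
Simple Bouguer anomaly = 94.91 − (20.13) = 74.78 mGal
Complete Bouguer anomaly = 74.78 + 6.12 = 80.90 mGal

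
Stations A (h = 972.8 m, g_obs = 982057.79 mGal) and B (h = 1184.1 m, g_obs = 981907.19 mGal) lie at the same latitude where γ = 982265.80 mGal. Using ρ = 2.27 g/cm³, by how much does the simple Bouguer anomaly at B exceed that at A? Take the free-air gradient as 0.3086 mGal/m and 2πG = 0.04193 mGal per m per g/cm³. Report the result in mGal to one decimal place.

-105.5

Δg_SB(A) = 982057.79 − 982265.80 + 0.3086×972.8 − 0.04193×2.27×972.8 = -0.40 mGal
Δg_SB(B) = 981907.19 − 982265.80 + 0.3086×1184.1 − 0.04193×2.27×1184.1 = -105.90 mGal
Difference = -105.90 − (-0.40) = -105.50 mGal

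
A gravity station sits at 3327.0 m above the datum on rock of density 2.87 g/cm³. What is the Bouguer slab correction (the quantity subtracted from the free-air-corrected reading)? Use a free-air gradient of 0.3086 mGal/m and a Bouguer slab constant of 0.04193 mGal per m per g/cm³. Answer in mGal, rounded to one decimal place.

400.4

Bouguer slab correction = 0.04193 × 2.87 × 3327.0 = 400.4 mGal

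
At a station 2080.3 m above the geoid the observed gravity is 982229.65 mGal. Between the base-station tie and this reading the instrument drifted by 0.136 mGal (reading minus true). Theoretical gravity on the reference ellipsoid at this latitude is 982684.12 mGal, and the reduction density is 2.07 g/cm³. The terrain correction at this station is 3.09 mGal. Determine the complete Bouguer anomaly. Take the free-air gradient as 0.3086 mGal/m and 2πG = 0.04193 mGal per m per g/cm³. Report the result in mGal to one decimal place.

9.9

Drift-corrected reading = 982229.65 − (0.136) = 982229.514 mGal
Free-air correction = 0.3086 × 2080.3 = 641.98 mGal
Free-air anomaly = 982229.514 − 982684.12 + (641.98) = 187.374 mGal
Bouguer slab correction = 0.04193 × 2.07 × 2080.3 = 180.56 mGal
Simple Bouguer anomaly = 187.374 − (180.56) = 6.814 mGal
Complete Bouguer anomaly = 6.814 + 3.09 = 9.904 mGal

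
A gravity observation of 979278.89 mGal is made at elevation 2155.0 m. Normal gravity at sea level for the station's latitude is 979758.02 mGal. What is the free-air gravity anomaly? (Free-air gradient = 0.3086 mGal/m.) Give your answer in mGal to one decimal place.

Free-air correction = 0.3086 × 2155.0 = 665.03 mGal
Free-air anomaly = 979278.89 − 979758.02 + (665.03) = 185.90 mGal

185.9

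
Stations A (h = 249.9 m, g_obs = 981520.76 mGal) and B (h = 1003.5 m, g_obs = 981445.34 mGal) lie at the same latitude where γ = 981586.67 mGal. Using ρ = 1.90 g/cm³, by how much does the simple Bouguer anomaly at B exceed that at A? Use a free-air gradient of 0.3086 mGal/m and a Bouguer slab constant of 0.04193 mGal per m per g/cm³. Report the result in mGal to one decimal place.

Δg_SB(A) = 981520.76 − 981586.67 + 0.3086×249.9 − 0.04193×1.90×249.9 = -8.70 mGal
Δg_SB(B) = 981445.34 − 981586.67 + 0.3086×1003.5 − 0.04193×1.90×1003.5 = 88.40 mGal
Difference = 88.40 − (-8.70) = 97.10 mGal

97.1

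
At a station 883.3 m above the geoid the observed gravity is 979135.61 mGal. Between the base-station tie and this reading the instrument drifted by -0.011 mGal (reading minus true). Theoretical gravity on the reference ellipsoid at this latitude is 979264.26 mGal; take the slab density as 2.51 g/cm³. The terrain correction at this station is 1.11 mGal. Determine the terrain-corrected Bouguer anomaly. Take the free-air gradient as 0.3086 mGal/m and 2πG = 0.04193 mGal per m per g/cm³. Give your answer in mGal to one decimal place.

52.1

Drift-corrected reading = 979135.61 − (-0.011) = 979135.621 mGal
Free-air correction = 0.3086 × 883.3 = 272.59 mGal
Free-air anomaly = 979135.621 − 979264.26 + (272.59) = 143.951 mGal
Bouguer slab correction = 0.04193 × 2.51 × 883.3 = 92.96 mGal
Simple Bouguer anomaly = 143.951 − (92.96) = 50.991 mGal
Complete Bouguer anomaly = 50.991 + 1.11 = 52.101 mGal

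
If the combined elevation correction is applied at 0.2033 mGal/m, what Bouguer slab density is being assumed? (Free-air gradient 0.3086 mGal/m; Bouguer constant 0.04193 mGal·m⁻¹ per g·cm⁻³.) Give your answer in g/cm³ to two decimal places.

0.2033 = 0.3086 − 0.04193 × ρ
ρ = (0.3086 − 0.2033) / 0.04193 = 2.51 g/cm³

2.51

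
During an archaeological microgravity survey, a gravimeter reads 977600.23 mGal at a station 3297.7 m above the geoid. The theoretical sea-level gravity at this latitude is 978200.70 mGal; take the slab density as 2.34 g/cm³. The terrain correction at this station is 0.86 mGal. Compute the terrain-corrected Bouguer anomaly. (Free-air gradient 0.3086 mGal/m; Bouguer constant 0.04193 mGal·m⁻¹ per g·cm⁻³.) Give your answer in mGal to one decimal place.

Free-air correction = 0.3086 × 3297.7 = 1017.67 mGal
Free-air anomaly = 977600.23 − 978200.70 + (1017.67) = 417.20 mGal
Bouguer slab correction = 0.04193 × 2.34 × 3297.7 = 323.56 mGal
Simple Bouguer anomaly = 417.20 − (323.56) = 93.64 mGal
Complete Bouguer anomaly = 93.64 + 0.86 = 94.50 mGal

94.5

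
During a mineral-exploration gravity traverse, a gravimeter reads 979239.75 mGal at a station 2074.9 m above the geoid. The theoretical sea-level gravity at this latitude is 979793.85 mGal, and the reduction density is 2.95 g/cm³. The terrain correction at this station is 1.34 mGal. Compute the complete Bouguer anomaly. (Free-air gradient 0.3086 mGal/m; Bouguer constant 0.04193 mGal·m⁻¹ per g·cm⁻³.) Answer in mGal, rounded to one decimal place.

-169.1

Free-air correction = 0.3086 × 2074.9 = 640.31 mGal
Free-air anomaly = 979239.75 − 979793.85 + (640.31) = 86.21 mGal
Bouguer slab correction = 0.04193 × 2.95 × 2074.9 = 256.65 mGal
Simple Bouguer anomaly = 86.21 − (256.65) = -170.44 mGal
Complete Bouguer anomaly = -170.44 + 1.34 = -169.10 mGal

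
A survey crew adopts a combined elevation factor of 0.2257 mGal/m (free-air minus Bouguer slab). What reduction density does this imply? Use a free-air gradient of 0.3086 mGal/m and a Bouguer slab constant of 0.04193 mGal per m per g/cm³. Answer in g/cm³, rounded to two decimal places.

1.98

0.2257 = 0.3086 − 0.04193 × ρ
ρ = (0.3086 − 0.2257) / 0.04193 = 1.98 g/cm³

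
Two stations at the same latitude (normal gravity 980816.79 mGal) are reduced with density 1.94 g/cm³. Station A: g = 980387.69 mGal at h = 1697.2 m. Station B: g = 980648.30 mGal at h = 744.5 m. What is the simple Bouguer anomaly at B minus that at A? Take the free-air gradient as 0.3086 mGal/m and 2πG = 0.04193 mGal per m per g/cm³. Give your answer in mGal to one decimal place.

44.1

Δg_SB(A) = 980387.69 − 980816.79 + 0.3086×1697.2 − 0.04193×1.94×1697.2 = -43.40 mGal
Δg_SB(B) = 980648.30 − 980816.79 + 0.3086×744.5 − 0.04193×1.94×744.5 = 0.70 mGal
Difference = 0.70 − (-43.40) = 44.10 mGal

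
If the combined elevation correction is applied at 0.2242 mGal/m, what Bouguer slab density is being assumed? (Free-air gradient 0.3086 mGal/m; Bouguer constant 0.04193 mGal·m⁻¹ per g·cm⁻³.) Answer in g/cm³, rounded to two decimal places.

0.2242 = 0.3086 − 0.04193 × ρ
ρ = (0.3086 − 0.2242) / 0.04193 = 2.01 g/cm³

2.01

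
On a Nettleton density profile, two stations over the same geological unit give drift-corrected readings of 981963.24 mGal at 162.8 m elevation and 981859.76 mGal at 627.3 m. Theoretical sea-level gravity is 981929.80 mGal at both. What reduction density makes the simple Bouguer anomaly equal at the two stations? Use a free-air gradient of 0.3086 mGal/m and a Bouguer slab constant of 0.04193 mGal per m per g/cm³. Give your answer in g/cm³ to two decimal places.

Δg_obs = 981859.76 − 981963.24 = -103.48 mGal over Δh = 627.3 − 162.8 = 464.5 m
Equal Bouguer anomalies ⇒ Δg_obs + (0.3086 − 0.04193ρ)·Δh = 0
0.3086 − 0.04193ρ = −Δg_obs/Δh = 0.22278
ρ = (0.3086 − 0.22278) / 0.04193 = 2.05 g/cm³

2.05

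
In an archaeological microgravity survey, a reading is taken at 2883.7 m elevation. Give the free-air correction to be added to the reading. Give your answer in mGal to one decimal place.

Free-air correction = 0.3086 × 2883.7 = 889.9 mGal

889.9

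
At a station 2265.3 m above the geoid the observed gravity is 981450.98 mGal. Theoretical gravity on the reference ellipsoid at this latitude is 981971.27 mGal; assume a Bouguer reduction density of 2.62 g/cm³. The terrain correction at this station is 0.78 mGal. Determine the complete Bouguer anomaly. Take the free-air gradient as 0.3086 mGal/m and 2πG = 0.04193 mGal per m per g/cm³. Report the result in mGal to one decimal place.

Free-air correction = 0.3086 × 2265.3 = 699.07 mGal
Free-air anomaly = 981450.98 − 981971.27 + (699.07) = 178.78 mGal
Bouguer slab correction = 0.04193 × 2.62 × 2265.3 = 248.86 mGal
Simple Bouguer anomaly = 178.78 − (248.86) = -70.08 mGal
Complete Bouguer anomaly = -70.08 + 0.78 = -69.30 mGal

-69.3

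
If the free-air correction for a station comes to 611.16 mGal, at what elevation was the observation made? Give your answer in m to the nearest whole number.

1980

h = 611.16 / 0.3086 = 1980.43 m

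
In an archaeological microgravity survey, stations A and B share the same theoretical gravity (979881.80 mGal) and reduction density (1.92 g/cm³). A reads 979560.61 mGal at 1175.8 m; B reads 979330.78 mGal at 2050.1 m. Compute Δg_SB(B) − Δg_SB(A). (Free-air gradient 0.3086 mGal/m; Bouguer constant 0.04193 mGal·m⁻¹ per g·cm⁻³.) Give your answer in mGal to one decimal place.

Δg_SB(A) = 979560.61 − 979881.80 + 0.3086×1175.8 − 0.04193×1.92×1175.8 = -53.00 mGal
Δg_SB(B) = 979330.78 − 979881.80 + 0.3086×2050.1 − 0.04193×1.92×2050.1 = -83.40 mGal
Difference = -83.40 − (-53.00) = -30.40 mGal

-30.4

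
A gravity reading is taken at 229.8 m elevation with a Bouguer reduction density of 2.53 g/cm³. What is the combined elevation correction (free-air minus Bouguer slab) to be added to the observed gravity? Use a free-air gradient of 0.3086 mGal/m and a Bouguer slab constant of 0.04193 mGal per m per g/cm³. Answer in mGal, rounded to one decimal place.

Combined gradient = 0.3086 − 0.04193 × 2.53 = 0.2025171 mGal/m
Combined elevation correction = 0.2025171 × 229.8 = 46.5 mGal

46.5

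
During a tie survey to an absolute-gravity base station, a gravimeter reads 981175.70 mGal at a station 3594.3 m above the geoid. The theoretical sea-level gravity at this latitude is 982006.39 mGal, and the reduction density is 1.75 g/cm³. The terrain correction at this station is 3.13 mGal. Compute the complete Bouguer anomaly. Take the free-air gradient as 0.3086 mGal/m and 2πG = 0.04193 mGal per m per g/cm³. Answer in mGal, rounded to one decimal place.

Free-air correction = 0.3086 × 3594.3 = 1109.20 mGal
Free-air anomaly = 981175.70 − 982006.39 + (1109.20) = 278.51 mGal
Bouguer slab correction = 0.04193 × 1.75 × 3594.3 = 263.74 mGal
Simple Bouguer anomaly = 278.51 − (263.74) = 14.77 mGal
Complete Bouguer anomaly = 14.77 + 3.13 = 17.90 mGal

17.9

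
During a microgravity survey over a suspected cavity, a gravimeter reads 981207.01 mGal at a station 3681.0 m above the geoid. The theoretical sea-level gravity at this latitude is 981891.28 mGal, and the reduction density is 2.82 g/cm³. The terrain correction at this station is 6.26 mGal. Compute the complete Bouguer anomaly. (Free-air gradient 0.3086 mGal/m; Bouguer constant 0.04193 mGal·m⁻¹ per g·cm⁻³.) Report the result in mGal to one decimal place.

Free-air correction = 0.3086 × 3681.0 = 1135.96 mGal
Free-air anomaly = 981207.01 − 981891.28 + (1135.96) = 451.69 mGal
Bouguer slab correction = 0.04193 × 2.82 × 3681.0 = 435.25 mGal
Simple Bouguer anomaly = 451.69 − (435.25) = 16.44 mGal
Complete Bouguer anomaly = 16.44 + 6.26 = 22.70 mGal

22.7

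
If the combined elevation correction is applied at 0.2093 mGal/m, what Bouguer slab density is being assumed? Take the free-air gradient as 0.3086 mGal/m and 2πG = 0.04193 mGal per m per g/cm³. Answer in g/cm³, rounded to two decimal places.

0.2093 = 0.3086 − 0.04193 × ρ
ρ = (0.3086 − 0.2093) / 0.04193 = 2.37 g/cm³

2.37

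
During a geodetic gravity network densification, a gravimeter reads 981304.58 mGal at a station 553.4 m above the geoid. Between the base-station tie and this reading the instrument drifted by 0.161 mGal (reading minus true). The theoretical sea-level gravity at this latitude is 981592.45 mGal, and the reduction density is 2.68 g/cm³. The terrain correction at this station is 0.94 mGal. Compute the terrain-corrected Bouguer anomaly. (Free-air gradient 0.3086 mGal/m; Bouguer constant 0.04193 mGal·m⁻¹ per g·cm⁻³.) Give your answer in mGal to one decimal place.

Drift-corrected reading = 981304.58 − (0.161) = 981304.419 mGal
Free-air correction = 0.3086 × 553.4 = 170.78 mGal
Free-air anomaly = 981304.419 − 981592.45 + (170.78) = -117.251 mGal
Bouguer slab correction = 0.04193 × 2.68 × 553.4 = 62.19 mGal
Simple Bouguer anomaly = -117.251 − (62.19) = -179.441 mGal
Complete Bouguer anomaly = -179.441 + 0.94 = -178.501 mGal

-178.5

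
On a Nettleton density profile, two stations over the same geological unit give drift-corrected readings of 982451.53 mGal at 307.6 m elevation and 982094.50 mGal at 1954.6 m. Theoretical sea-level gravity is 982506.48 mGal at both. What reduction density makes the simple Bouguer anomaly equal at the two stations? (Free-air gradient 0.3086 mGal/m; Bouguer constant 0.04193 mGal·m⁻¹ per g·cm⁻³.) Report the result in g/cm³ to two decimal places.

Δg_obs = 982094.50 − 982451.53 = -357.03 mGal over Δh = 1954.6 − 307.6 = 1647.0 m
Equal Bouguer anomalies ⇒ Δg_obs + (0.3086 − 0.04193ρ)·Δh = 0
0.3086 − 0.04193ρ = −Δg_obs/Δh = 0.21678
ρ = (0.3086 − 0.21678) / 0.04193 = 2.19 g/cm³

2.19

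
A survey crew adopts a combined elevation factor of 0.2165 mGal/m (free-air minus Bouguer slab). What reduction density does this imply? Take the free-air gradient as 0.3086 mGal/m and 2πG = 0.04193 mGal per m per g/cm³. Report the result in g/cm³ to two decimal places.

2.20

0.2165 = 0.3086 − 0.04193 × ρ
ρ = (0.3086 − 0.2165) / 0.04193 = 2.20 g/cm³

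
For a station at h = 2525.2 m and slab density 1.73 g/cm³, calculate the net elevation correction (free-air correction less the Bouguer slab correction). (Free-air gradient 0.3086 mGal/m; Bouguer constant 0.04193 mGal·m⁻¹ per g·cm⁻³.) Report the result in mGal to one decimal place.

596.1

Combined gradient = 0.3086 − 0.04193 × 1.73 = 0.2360611 mGal/m
Combined elevation correction = 0.2360611 × 2525.2 = 596.1 mGal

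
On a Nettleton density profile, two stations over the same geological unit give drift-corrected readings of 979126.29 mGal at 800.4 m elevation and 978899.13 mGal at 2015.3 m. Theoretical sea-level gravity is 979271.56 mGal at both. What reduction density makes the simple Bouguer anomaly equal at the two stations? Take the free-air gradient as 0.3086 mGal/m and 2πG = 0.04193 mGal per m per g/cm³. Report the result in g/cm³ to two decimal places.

2.90

Δg_obs = 978899.13 − 979126.29 = -227.16 mGal over Δh = 2015.3 − 800.4 = 1214.9 m
Equal Bouguer anomalies ⇒ Δg_obs + (0.3086 − 0.04193ρ)·Δh = 0
0.3086 − 0.04193ρ = −Δg_obs/Δh = 0.18698
ρ = (0.3086 − 0.18698) / 0.04193 = 2.90 g/cm³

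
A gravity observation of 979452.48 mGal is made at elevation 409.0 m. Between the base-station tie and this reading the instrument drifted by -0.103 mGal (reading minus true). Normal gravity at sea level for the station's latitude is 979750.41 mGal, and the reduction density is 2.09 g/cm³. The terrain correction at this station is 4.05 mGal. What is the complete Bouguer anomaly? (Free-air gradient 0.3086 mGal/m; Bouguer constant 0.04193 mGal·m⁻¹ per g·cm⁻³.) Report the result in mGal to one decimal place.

-203.4

Drift-corrected reading = 979452.48 − (-0.103) = 979452.583 mGal
Free-air correction = 0.3086 × 409.0 = 126.22 mGal
Free-air anomaly = 979452.583 − 979750.41 + (126.22) = -171.607 mGal
Bouguer slab correction = 0.04193 × 2.09 × 409.0 = 35.84 mGal
Simple Bouguer anomaly = -171.607 − (35.84) = -207.447 mGal
Complete Bouguer anomaly = -207.447 + 4.05 = -203.397 mGal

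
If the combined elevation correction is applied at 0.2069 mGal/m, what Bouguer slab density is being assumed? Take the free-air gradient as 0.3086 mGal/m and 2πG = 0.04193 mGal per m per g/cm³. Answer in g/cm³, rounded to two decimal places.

2.43

0.2069 = 0.3086 − 0.04193 × ρ
ρ = (0.3086 − 0.2069) / 0.04193 = 2.43 g/cm³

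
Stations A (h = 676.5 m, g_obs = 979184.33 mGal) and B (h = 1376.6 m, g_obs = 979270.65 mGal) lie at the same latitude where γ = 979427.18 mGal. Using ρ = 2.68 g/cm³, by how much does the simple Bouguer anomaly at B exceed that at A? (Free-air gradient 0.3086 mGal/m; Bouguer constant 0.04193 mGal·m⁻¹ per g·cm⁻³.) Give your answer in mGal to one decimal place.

223.7

Δg_SB(A) = 979184.33 − 979427.18 + 0.3086×676.5 − 0.04193×2.68×676.5 = -110.10 mGal
Δg_SB(B) = 979270.65 − 979427.18 + 0.3086×1376.6 − 0.04193×2.68×1376.6 = 113.60 mGal
Difference = 113.60 − (-110.10) = 223.70 mGal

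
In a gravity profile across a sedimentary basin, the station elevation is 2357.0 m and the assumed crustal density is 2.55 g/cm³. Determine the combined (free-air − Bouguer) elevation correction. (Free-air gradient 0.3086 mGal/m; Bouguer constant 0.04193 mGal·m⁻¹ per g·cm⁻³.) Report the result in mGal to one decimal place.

475.4

Combined gradient = 0.3086 − 0.04193 × 2.55 = 0.2016785 mGal/m
Combined elevation correction = 0.2016785 × 2357.0 = 475.4 mGal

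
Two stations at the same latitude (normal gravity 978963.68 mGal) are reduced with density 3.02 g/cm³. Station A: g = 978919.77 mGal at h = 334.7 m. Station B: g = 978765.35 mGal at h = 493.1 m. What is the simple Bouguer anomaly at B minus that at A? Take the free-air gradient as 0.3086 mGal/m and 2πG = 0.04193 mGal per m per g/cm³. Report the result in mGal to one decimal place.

-125.6

Δg_SB(A) = 978919.77 − 978963.68 + 0.3086×334.7 − 0.04193×3.02×334.7 = 17.00 mGal
Δg_SB(B) = 978765.35 − 978963.68 + 0.3086×493.1 − 0.04193×3.02×493.1 = -108.60 mGal
Difference = -108.60 − (17.00) = -125.60 mGal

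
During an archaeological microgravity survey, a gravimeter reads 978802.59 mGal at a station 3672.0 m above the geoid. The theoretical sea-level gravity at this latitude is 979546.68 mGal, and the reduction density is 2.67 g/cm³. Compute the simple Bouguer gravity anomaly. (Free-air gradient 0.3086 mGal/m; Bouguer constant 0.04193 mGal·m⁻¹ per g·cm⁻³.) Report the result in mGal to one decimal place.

Free-air correction = 0.3086 × 3672.0 = 1133.18 mGal
Free-air anomaly = 978802.59 − 979546.68 + (1133.18) = 389.09 mGal
Bouguer slab correction = 0.04193 × 2.67 × 3672.0 = 411.09 mGal
Simple Bouguer anomaly = 389.09 − (411.09) = -22.00 mGal

-22.0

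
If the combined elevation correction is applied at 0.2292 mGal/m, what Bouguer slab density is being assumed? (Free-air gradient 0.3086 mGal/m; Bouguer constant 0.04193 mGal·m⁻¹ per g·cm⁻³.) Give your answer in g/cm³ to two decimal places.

1.89

0.2292 = 0.3086 − 0.04193 × ρ
ρ = (0.3086 − 0.2292) / 0.04193 = 1.89 g/cm³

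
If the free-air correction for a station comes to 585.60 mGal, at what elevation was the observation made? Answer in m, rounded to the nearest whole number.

h = 585.60 / 0.3086 = 1897.60 m

1898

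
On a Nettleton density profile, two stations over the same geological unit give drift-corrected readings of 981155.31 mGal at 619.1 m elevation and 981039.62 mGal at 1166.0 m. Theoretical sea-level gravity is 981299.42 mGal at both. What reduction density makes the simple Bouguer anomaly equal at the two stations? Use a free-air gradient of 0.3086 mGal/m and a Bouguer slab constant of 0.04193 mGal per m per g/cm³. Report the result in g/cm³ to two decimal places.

Δg_obs = 981039.62 − 981155.31 = -115.69 mGal over Δh = 1166.0 − 619.1 = 546.9 m
Equal Bouguer anomalies ⇒ Δg_obs + (0.3086 − 0.04193ρ)·Δh = 0
0.3086 − 0.04193ρ = −Δg_obs/Δh = 0.21154
ρ = (0.3086 − 0.21154) / 0.04193 = 2.31 g/cm³

2.31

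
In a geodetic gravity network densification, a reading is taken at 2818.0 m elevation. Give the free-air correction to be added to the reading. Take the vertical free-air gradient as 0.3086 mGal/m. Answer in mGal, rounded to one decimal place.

869.6

Free-air correction = 0.3086 × 2818.0 = 869.6 mGal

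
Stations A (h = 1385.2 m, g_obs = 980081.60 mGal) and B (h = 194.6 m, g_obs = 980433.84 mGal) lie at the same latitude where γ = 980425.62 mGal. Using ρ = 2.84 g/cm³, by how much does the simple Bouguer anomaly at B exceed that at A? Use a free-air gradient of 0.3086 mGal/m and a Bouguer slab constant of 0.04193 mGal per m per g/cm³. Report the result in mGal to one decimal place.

Δg_SB(A) = 980081.60 − 980425.62 + 0.3086×1385.2 − 0.04193×2.84×1385.2 = -81.50 mGal
Δg_SB(B) = 980433.84 − 980425.62 + 0.3086×194.6 − 0.04193×2.84×194.6 = 45.10 mGal
Difference = 45.10 − (-81.50) = 126.60 mGal

126.6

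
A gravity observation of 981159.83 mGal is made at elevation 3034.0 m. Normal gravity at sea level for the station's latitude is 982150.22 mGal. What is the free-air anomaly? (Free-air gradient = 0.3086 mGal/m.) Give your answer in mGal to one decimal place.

-54.1

Free-air correction = 0.3086 × 3034.0 = 936.29 mGal
Free-air anomaly = 981159.83 − 982150.22 + (936.29) = -54.10 mGal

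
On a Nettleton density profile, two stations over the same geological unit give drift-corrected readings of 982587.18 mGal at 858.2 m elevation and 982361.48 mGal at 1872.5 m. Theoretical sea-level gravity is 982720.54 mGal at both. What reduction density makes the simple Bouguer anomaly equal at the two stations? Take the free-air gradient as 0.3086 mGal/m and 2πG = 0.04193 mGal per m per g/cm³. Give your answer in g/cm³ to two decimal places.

2.05

Δg_obs = 982361.48 − 982587.18 = -225.70 mGal over Δh = 1872.5 − 858.2 = 1014.3 m
Equal Bouguer anomalies ⇒ Δg_obs + (0.3086 − 0.04193ρ)·Δh = 0
0.3086 − 0.04193ρ = −Δg_obs/Δh = 0.22252
ρ = (0.3086 − 0.22252) / 0.04193 = 2.05 g/cm³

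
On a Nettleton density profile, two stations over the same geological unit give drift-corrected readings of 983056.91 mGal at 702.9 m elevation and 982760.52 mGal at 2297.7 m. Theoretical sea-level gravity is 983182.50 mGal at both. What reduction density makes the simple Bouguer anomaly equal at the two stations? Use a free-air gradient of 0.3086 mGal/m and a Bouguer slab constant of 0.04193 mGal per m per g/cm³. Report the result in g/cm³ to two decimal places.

2.93

Δg_obs = 982760.52 − 983056.91 = -296.39 mGal over Δh = 2297.7 − 702.9 = 1594.8 m
Equal Bouguer anomalies ⇒ Δg_obs + (0.3086 − 0.04193ρ)·Δh = 0
0.3086 − 0.04193ρ = −Δg_obs/Δh = 0.18585
ρ = (0.3086 − 0.18585) / 0.04193 = 2.93 g/cm³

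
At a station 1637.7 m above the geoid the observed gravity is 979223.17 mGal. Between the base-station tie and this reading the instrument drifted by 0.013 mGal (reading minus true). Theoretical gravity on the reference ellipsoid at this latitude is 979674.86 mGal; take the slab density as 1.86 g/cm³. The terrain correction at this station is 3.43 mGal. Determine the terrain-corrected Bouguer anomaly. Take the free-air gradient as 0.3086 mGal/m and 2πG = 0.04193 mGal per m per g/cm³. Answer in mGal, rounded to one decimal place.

Drift-corrected reading = 979223.17 − (0.013) = 979223.157 mGal
Free-air correction = 0.3086 × 1637.7 = 505.39 mGal
Free-air anomaly = 979223.157 − 979674.86 + (505.39) = 53.687 mGal
Bouguer slab correction = 0.04193 × 1.86 × 1637.7 = 127.72 mGal
Simple Bouguer anomaly = 53.687 − (127.72) = -74.033 mGal
Complete Bouguer anomaly = -74.033 + 3.43 = -70.603 mGal

-70.6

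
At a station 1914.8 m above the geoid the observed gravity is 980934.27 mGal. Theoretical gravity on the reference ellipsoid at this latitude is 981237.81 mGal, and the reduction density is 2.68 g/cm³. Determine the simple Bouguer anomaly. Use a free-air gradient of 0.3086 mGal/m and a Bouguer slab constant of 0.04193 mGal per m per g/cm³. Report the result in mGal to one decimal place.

72.2

Free-air correction = 0.3086 × 1914.8 = 590.91 mGal
Free-air anomaly = 980934.27 − 981237.81 + (590.91) = 287.37 mGal
Bouguer slab correction = 0.04193 × 2.68 × 1914.8 = 215.17 mGal
Simple Bouguer anomaly = 287.37 − (215.17) = 72.20 mGal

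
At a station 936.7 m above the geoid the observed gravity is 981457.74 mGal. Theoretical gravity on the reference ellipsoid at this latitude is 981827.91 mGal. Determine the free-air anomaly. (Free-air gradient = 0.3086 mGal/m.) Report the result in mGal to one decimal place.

-81.1

Free-air correction = 0.3086 × 936.7 = 289.07 mGal
Free-air anomaly = 981457.74 − 981827.91 + (289.07) = -81.10 mGal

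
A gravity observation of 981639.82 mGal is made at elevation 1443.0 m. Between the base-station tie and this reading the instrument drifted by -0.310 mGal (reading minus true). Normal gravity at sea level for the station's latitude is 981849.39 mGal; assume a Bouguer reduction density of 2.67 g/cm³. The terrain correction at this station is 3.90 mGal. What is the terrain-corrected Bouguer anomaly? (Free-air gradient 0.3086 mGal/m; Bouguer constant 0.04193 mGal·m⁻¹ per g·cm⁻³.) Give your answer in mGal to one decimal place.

78.4

Drift-corrected reading = 981639.82 − (-0.310) = 981640.130 mGal
Free-air correction = 0.3086 × 1443.0 = 445.31 mGal
Free-air anomaly = 981640.130 − 981849.39 + (445.31) = 236.050 mGal
Bouguer slab correction = 0.04193 × 2.67 × 1443.0 = 161.55 mGal
Simple Bouguer anomaly = 236.050 − (161.55) = 74.500 mGal
Complete Bouguer anomaly = 74.500 + 3.90 = 78.400 mGal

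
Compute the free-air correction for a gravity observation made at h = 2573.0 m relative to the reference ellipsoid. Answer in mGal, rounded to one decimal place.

794.0

Free-air correction = 0.3086 × 2573.0 = 794.0 mGal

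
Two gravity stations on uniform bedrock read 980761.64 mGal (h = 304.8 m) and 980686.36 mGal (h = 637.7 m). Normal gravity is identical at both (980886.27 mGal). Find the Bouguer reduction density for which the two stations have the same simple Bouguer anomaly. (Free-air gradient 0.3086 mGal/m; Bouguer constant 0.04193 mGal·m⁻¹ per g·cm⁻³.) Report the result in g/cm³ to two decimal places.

Δg_obs = 980686.36 − 980761.64 = -75.28 mGal over Δh = 637.7 − 304.8 = 332.9 m
Equal Bouguer anomalies ⇒ Δg_obs + (0.3086 − 0.04193ρ)·Δh = 0
0.3086 − 0.04193ρ = −Δg_obs/Δh = 0.22613
ρ = (0.3086 − 0.22613) / 0.04193 = 1.97 g/cm³

1.97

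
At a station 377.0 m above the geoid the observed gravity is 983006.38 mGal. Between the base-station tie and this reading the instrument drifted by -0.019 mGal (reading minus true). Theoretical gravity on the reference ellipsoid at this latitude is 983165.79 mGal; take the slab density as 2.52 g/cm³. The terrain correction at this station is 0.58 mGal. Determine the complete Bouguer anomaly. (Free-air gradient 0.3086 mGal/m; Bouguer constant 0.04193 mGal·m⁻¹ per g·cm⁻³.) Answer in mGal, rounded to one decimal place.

Drift-corrected reading = 983006.38 − (-0.019) = 983006.399 mGal
Free-air correction = 0.3086 × 377.0 = 116.34 mGal
Free-air anomaly = 983006.399 − 983165.79 + (116.34) = -43.051 mGal
Bouguer slab correction = 0.04193 × 2.52 × 377.0 = 39.84 mGal
Simple Bouguer anomaly = -43.051 − (39.84) = -82.891 mGal
Complete Bouguer anomaly = -82.891 + 0.58 = -82.311 mGal

-82.3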